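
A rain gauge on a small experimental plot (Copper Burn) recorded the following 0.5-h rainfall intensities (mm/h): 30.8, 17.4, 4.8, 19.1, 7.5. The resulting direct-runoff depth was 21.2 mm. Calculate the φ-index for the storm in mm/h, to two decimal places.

φ ≈ 8.30 mm/h

Only the 3 blocks with intensity above φ contribute runoff: 30.8, 17.4, 19.1 mm/h.
Σ(I−φ)·Δt = d  ⇒  (30.8+17.4+19.1 − 3φ)·0.5 = 21.2
φ = (67.30 − 21.2/0.5) / 3 = 8.30 mm/h.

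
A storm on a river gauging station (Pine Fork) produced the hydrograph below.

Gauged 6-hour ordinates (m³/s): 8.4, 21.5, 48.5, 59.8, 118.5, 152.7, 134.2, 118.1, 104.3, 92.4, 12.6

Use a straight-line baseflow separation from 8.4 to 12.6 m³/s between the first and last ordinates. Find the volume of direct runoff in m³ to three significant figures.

Direct-runoff ordinates (Q − Q_b): 0.00, 12.68, 39.26, 50.14, 108.42, 142.20, 123.28, 106.76, 92.54, 80.22, 0.00 m³/s.
ΣQ_DR = 755.5 m³/s.
With Δt = 6 h = 21600 s, V = ΣQ_DR · Δt = 755.5 × 21600 = 1.63 × 10^7 m³.

V ≈ 1.63 × 10^7 m³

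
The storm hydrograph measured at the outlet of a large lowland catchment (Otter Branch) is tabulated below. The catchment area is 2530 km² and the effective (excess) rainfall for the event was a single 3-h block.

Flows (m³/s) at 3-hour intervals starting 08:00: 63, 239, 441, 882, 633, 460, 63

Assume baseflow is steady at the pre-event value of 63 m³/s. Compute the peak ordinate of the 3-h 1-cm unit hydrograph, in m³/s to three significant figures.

Direct runoff: 0.0, 176.0, 378.0, 819.0, 570.0, 397.0, 0.0 m³/s; ΣQ_DR = 2340 m³/s, peak = 819.0 m³/s.
Runoff depth d = ΣQ_DR·Δt / A = 2340 × 10800 / (2530 km²) = 9.989 mm.
The 1-cm UH is the DRH scaled by (10 mm)/d, so U_p = 819.0 × 10/9.989 = 820 m³/s.

U_p ≈ 820 m³/s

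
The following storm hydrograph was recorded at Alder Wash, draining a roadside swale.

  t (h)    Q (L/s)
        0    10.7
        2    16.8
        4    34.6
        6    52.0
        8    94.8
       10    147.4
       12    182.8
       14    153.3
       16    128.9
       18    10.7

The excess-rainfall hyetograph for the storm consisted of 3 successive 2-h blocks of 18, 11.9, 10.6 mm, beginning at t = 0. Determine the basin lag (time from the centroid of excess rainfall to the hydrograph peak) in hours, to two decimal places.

Centroid of excess rainfall: t_c = Σ P_i·t̄_i / ΣP_i = 2.6346 h (block centres at 1, 3, 5 h).
Hydrograph peak occurs at t = 12 h, so basin lag t_L = 12 − 2.6346 = 9.37 h.

t_L ≈ 9.37 h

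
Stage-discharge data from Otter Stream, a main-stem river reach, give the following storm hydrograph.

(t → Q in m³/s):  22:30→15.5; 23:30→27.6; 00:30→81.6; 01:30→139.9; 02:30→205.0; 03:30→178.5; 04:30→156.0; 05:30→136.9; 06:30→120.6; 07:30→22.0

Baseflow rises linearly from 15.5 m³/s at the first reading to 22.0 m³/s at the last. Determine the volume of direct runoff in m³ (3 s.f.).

Direct-runoff ordinates (Q − Q_b): 0.00, 11.38, 64.66, 122.23, 186.61, 159.39, 136.17, 116.34, 99.32, 0.00 m³/s.
ΣQ_DR = 896.1 m³/s.
With Δt = 1 h = 3600 s, V = ΣQ_DR · Δt = 896.1 × 3600 = 3.23 × 10^6 m³.

V ≈ 3.23 × 10^6 m³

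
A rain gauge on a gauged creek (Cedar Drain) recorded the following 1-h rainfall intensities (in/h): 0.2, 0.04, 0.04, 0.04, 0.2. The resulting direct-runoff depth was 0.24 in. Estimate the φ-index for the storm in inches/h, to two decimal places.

φ ≈ 0.08 in/h

Only the 2 blocks with intensity above φ contribute runoff: 0.2, 0.2 in/h.
Σ(I−φ)·Δt = d  ⇒  (0.2+0.2 − 2φ)·1 = 0.24
φ = (0.4000 − 0.24/1) / 2 = 0.08 in/h.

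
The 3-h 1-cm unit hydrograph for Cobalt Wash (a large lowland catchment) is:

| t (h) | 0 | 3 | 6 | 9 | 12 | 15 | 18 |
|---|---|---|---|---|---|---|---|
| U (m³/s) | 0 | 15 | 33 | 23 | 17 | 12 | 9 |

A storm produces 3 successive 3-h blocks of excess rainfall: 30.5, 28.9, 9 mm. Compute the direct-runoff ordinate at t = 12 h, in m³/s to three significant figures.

By discrete convolution, Q_j = Σ (P_i / 10 mm) · U_{j−i}.
At t = 12 h (j=4): Q = (30.5/10)·17 + (28.9/10)·23 + (9/10)·33 = 148 m³/s.

Q ≈ 148 m³/s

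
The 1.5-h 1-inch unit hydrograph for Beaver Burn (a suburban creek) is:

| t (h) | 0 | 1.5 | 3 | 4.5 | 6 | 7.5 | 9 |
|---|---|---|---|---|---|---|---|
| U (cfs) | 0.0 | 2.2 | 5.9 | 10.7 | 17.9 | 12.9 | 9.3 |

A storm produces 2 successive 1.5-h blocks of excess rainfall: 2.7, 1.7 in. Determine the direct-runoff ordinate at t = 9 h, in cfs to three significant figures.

Q ≈ 47.0 cfs

By discrete convolution, Q_j = Σ (P_i / 1 in) · U_{j−i}.
At t = 9 h (j=6): Q = (2.7/1)·9.3 + (1.7/1)·12.9 = 47.0 cfs.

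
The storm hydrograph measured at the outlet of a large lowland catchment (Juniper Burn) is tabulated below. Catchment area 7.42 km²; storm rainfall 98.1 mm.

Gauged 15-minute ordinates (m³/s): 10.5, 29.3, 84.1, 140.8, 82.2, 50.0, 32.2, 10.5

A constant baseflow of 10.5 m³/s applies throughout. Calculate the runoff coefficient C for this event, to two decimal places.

ΣQ_DR = 355.6 m³/s; V = ΣQ_DR·Δt = 3.200 × 10^5 m³.
Runoff depth d = V / A = 43.13 mm.
C = d / P = 43.13 / 98.1 = 0.44.

C ≈ 0.44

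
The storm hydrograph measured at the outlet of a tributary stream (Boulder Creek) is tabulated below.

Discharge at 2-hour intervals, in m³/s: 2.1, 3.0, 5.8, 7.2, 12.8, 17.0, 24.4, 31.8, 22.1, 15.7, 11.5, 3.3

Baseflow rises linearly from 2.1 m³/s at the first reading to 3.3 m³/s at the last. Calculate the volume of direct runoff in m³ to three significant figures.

Direct-runoff ordinates (Q − Q_b): 0.00, 0.79, 3.48, 4.77, 10.26, 14.35, 21.65, 28.94, 19.13, 12.62, 8.31, 0.00 m³/s.
ΣQ_DR = 124.3 m³/s.
With Δt = 2 h = 7200 s, V = ΣQ_DR · Δt = 124.3 × 7200 = 8.95 × 10^5 m³.

V ≈ 8.95 × 10^5 m³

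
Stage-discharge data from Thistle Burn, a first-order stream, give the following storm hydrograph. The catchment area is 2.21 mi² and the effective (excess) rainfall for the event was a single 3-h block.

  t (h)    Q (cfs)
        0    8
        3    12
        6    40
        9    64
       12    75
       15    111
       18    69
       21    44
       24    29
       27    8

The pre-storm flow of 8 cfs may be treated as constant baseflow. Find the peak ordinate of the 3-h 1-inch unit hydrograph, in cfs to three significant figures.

U_p ≈ 129 cfs

Direct runoff: 0.0, 4.0, 32.0, 56.0, 67.0, 103.0, 61.0, 36.0, 21.0, 0.0 cfs; ΣQ_DR = 380.0 cfs, peak = 103.0 cfs.
Runoff depth d = ΣQ_DR·Δt / A = 380.0 × 10800 / (2.21 mi²) = 0.7993 in.
The 1-inch UH is the DRH scaled by (1 in)/d, so U_p = 103.0 × 1/0.7993 = 129 cfs.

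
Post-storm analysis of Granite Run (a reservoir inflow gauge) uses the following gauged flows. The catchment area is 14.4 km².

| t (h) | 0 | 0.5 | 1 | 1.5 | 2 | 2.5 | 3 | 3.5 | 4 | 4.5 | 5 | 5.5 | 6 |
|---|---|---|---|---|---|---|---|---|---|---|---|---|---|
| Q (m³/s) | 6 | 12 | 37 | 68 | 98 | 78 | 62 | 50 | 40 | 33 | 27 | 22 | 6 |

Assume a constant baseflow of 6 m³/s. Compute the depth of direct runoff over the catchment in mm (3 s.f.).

Direct runoff: 0.0, 6.0, 31.0, 62.0, 92.0, 72.0, 56.0, 44.0, 34.0, 27.0, 21.0, 16.0, 0.0 m³/s; ΣQ_DR = 461.0 m³/s.
V = ΣQ_DR · Δt = 461.0 × 1800 s = 8.298 × 10^5 m³.
Over A = 14.4 km², depth = V / A = 57.6 mm.

d ≈ 57.6 mm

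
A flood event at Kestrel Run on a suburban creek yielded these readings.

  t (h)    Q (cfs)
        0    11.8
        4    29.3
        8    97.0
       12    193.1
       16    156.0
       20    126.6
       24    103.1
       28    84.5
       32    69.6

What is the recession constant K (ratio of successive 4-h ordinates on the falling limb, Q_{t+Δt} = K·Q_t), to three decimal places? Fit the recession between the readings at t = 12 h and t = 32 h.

K ≈ 0.815

Using the recession-limb readings at t = 12 h and t = 32 h: Q falls from 193.1 to 69.6 cfs over 5 intervals.
K = (Q₂/Q₁)^(1/5) = (69.6/193.1)^(1/5) = 0.815.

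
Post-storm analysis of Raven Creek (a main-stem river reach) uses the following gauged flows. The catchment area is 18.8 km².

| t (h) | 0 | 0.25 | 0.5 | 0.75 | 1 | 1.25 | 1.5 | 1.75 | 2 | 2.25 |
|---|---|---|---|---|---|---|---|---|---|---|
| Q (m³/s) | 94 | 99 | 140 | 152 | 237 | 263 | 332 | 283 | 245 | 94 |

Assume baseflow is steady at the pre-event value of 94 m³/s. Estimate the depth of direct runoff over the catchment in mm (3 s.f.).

d ≈ 47.8 mm

Direct runoff: 0.0, 5.0, 46.0, 58.0, 143.0, 169.0, 238.0, 189.0, 151.0, 0.0 m³/s; ΣQ_DR = 999.0 m³/s.
V = ΣQ_DR · Δt = 999.0 × 900 s = 8.991 × 10^5 m³.
Over A = 18.8 km², depth = V / A = 47.8 mm.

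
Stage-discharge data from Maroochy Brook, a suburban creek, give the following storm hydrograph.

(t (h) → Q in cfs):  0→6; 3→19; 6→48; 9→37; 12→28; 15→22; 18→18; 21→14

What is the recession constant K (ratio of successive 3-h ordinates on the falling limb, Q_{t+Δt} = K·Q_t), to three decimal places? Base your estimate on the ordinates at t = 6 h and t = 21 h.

K ≈ 0.782

Using the recession-limb readings at t = 6 h and t = 21 h: Q falls from 48 to 14 cfs over 5 intervals.
K = (Q₂/Q₁)^(1/5) = (14/48)^(1/5) = 0.782.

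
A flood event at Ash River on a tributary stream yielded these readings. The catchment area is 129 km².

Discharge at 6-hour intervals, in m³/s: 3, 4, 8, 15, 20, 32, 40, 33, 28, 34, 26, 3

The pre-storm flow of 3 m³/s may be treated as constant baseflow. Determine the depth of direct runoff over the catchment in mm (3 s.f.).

d ≈ 35.2 mm

Direct runoff: 0.0, 1.0, 5.0, 12.0, 17.0, 29.0, 37.0, 30.0, 25.0, 31.0, 23.0, 0.0 m³/s; ΣQ_DR = 210.0 m³/s.
V = ΣQ_DR · Δt = 210.0 × 21600 s = 4.536 × 10^6 m³.
Over A = 129 km², depth = V / A = 35.2 mm.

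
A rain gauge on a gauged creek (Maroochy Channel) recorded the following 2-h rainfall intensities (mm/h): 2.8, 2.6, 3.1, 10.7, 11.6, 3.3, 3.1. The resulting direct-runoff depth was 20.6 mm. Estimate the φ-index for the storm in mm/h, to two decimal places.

φ ≈ 6.00 mm/h

Only the 2 blocks with intensity above φ contribute runoff: 10.7, 11.6 mm/h.
Σ(I−φ)·Δt = d  ⇒  (10.7+11.6 − 2φ)·2 = 20.6
φ = (22.30 − 20.6/2) / 2 = 6.00 mm/h.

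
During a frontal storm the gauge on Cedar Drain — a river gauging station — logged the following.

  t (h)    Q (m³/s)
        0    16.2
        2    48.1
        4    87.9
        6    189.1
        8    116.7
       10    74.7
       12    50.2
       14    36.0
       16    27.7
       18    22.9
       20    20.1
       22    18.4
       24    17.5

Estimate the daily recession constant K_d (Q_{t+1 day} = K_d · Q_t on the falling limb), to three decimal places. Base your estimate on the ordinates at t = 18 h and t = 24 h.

Between t = 18 h and t = 24 h the flow falls from 22.9 to 17.5 m³/s over 3×2 h = 6 h.
Per-interval ratio K = (17.5/22.9)^(1/3) = 0.9143; K_d = K^(24/2) = 0.341.

K_d ≈ 0.341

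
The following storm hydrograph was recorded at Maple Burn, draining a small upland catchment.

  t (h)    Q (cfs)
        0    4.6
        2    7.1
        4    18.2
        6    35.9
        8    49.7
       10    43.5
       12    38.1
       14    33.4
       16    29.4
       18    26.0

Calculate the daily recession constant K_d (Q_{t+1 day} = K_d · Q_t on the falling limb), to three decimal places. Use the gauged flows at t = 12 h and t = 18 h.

Between t = 12 h and t = 18 h the flow falls from 38.1 to 26.0 cfs over 3×2 h = 6 h.
Per-interval ratio K = (26.0/38.1)^(1/3) = 0.8804; K_d = K^(24/2) = 0.217.

K_d ≈ 0.217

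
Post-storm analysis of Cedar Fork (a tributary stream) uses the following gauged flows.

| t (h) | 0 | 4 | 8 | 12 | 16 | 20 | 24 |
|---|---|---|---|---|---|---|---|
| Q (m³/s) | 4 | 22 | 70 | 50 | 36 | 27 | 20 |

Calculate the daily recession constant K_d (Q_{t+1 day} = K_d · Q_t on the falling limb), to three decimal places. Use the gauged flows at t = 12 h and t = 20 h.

K_d ≈ 0.157

Between t = 12 h and t = 20 h the flow falls from 50 to 27 m³/s over 2×4 h = 8 h.
Per-interval ratio K = (27/50)^(1/2) = 0.7348; K_d = K^(24/4) = 0.157.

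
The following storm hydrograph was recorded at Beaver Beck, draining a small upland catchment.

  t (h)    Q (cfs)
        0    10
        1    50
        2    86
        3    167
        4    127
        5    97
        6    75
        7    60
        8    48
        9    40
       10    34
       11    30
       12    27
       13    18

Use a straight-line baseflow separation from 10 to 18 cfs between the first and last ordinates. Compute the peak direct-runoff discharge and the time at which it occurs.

Subtracting baseflow gives direct-runoff ordinates: 0.00, 39.38, 74.77, 155.15, 114.54, 83.92, 61.31, 45.69, 33.08, 24.46, 17.85, 13.23, 9.62, 0.00 cfs.
The maximum is 155.15 cfs, occurring at the reading for t = 3 h.

Q_p = 155.15 cfs at t = 3 h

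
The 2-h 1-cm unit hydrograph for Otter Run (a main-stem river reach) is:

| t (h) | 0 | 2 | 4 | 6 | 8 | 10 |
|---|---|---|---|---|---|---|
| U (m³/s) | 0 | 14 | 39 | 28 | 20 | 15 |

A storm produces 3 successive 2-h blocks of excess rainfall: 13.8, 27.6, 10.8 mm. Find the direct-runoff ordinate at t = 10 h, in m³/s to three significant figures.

By discrete convolution, Q_j = Σ (P_i / 10 mm) · U_{j−i}.
At t = 10 h (j=5): Q = (13.8/10)·15 + (27.6/10)·20 + (10.8/10)·28 = 106 m³/s.

Q ≈ 106 m³/s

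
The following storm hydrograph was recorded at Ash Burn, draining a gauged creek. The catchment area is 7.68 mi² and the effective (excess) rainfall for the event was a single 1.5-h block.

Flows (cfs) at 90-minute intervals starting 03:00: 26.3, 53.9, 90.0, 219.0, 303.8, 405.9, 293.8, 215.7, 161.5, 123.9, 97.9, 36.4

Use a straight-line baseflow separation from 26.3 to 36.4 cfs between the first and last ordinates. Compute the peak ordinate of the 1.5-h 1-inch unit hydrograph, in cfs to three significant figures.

Direct runoff: 0.00, 26.68, 61.86, 189.95, 273.83, 375.01, 261.99, 182.97, 127.85, 89.34, 62.42, 0.00 cfs; ΣQ_DR = 1652 cfs, peak = 375.01 cfs.
Runoff depth d = ΣQ_DR·Δt / A = 1652 × 5400 / (7.68 mi²) = 0.5000 in.
The 1-inch UH is the DRH scaled by (1 in)/d, so U_p = 375.01 × 1/0.5000 = 750 cfs.

U_p ≈ 750 cfs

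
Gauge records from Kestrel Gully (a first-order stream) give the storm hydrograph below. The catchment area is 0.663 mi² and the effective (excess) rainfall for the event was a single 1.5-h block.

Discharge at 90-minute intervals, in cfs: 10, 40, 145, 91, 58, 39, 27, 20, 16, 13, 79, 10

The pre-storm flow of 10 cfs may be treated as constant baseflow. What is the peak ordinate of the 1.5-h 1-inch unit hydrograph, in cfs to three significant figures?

U_p ≈ 90.0 cfs

Direct runoff: 0.0, 30.0, 135.0, 81.0, 48.0, 29.0, 17.0, 10.0, 6.0, 3.0, 69.0, 0.0 cfs; ΣQ_DR = 428.0 cfs, peak = 135.0 cfs.
Runoff depth d = ΣQ_DR·Δt / A = 428.0 × 5400 / (0.663 mi²) = 1.501 in.
The 1-inch UH is the DRH scaled by (1 in)/d, so U_p = 135.0 × 1/1.501 = 90.0 cfs.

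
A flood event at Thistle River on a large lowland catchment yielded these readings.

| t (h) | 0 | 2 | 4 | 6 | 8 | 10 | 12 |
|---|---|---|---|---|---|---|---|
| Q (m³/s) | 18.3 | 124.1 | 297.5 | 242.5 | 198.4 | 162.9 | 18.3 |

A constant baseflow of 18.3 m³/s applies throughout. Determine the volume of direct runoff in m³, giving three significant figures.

Direct-runoff ordinates (Q − Q_b): 0.0, 105.8, 279.2, 224.2, 180.1, 144.6, 0.0 m³/s.
ΣQ_DR = 933.9 m³/s.
With Δt = 2 h = 7200 s, V = ΣQ_DR · Δt = 933.9 × 7200 = 6.72 × 10^6 m³.

V ≈ 6.72 × 10^6 m³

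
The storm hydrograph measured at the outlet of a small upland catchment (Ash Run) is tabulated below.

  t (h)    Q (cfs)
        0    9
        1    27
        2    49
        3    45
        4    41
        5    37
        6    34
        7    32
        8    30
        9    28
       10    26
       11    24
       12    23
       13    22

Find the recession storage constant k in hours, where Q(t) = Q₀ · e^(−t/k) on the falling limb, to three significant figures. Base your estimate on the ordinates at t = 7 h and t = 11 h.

k ≈ 13.9 h

On the falling limb, Q drops from 32 to 24 cfs between t = 7 h and t = 11 h (Δt = 4 h).
k = −Δt / ln(Q₂/Q₁) = −4 / ln(24/32) = 13.9 h.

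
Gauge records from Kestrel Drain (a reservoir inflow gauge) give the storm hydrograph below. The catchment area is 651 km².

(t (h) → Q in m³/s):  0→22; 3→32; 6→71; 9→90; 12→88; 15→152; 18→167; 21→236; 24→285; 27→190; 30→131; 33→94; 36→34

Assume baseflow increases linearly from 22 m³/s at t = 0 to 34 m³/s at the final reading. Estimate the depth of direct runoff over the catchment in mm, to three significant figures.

d ≈ 20.4 mm

Direct runoff: 0.00, 9.00, 47.00, 65.00, 62.00, 125.00, 139.00, 207.00, 255.00, 159.00, 99.00, 61.00, 0.00 m³/s; ΣQ_DR = 1228 m³/s.
V = ΣQ_DR · Δt = 1228 × 10800 s = 1.326 × 10^7 m³.
Over A = 651 km², depth = V / A = 20.4 mm.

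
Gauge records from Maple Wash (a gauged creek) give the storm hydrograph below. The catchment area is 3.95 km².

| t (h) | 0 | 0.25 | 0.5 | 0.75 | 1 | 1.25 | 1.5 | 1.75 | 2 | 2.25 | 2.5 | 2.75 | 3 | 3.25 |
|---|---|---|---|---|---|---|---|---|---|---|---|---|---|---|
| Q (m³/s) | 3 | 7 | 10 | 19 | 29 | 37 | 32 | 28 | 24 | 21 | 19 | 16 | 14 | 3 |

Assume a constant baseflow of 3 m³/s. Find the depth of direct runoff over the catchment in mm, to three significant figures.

d ≈ 50.1 mm

Direct runoff: 0.0, 4.0, 7.0, 16.0, 26.0, 34.0, 29.0, 25.0, 21.0, 18.0, 16.0, 13.0, 11.0, 0.0 m³/s; ΣQ_DR = 220.0 m³/s.
V = ΣQ_DR · Δt = 220.0 × 900 s = 1.980 × 10^5 m³.
Over A = 3.95 km², depth = V / A = 50.1 mm.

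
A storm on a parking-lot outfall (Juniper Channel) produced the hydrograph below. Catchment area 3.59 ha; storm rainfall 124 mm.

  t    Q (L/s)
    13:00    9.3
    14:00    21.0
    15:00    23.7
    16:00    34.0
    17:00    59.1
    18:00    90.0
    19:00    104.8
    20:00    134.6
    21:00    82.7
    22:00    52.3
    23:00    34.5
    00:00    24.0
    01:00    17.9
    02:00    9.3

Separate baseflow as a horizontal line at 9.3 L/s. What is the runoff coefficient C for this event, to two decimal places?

ΣQ_DR = 567.0 L/s; V = ΣQ_DR·Δt = 2.041 × 10^6 L.
Runoff depth d = V / A = 56.86 mm.
C = d / P = 56.86 / 124 = 0.46.

C ≈ 0.46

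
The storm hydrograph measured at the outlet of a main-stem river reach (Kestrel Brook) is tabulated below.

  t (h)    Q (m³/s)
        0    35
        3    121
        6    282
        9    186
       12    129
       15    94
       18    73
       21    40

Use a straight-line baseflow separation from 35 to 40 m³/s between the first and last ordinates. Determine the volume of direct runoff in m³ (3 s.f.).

V ≈ 7.13 × 10^6 m³

Direct-runoff ordinates (Q − Q_b): 0.00, 85.29, 245.57, 148.86, 91.14, 55.43, 33.71, 0.00 m³/s.
ΣQ_DR = 660.0 m³/s.
With Δt = 3 h = 10800 s, V = ΣQ_DR · Δt = 660.0 × 10800 = 7.13 × 10^6 m³.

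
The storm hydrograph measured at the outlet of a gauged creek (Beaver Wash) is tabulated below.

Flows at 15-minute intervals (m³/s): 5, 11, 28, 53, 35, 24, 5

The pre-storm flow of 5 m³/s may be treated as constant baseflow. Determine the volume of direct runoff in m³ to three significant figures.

V ≈ 1.13 × 10^5 m³

Direct-runoff ordinates (Q − Q_b): 0.0, 6.0, 23.0, 48.0, 30.0, 19.0, 0.0 m³/s.
ΣQ_DR = 126.0 m³/s.
With Δt = 0.25 h = 900 s, V = ΣQ_DR · Δt = 126.0 × 900 = 1.13 × 10^5 m³.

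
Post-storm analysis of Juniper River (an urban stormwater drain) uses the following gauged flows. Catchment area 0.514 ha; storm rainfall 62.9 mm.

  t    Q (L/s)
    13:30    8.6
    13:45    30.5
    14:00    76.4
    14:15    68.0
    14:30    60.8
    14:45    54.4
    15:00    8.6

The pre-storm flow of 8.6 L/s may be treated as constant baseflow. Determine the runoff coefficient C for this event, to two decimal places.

ΣQ_DR = 247.1 L/s; V = ΣQ_DR·Δt = 2.224 × 10^5 L.
Runoff depth d = V / A = 43.27 mm.
C = d / P = 43.27 / 62.9 = 0.69.

C ≈ 0.69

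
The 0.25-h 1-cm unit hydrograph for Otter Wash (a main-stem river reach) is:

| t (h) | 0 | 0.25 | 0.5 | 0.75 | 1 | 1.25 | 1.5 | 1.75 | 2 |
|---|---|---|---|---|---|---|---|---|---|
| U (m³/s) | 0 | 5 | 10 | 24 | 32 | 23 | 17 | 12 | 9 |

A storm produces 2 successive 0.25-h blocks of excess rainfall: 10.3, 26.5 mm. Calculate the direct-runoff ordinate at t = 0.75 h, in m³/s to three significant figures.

Q ≈ 51.2 m³/s

By discrete convolution, Q_j = Σ (P_i / 10 mm) · U_{j−i}.
At t = 0.75 h (j=3): Q = (10.3/10)·24 + (26.5/10)·10 = 51.2 m³/s.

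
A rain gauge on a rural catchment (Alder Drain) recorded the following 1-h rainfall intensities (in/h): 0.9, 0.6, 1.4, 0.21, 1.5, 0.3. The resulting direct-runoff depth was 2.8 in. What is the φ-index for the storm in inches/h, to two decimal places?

Only the 4 blocks with intensity above φ contribute runoff: 0.9, 0.6, 1.4, 1.5 in/h.
Σ(I−φ)·Δt = d  ⇒  (0.9+0.6+1.4+1.5 − 4φ)·1 = 2.8
φ = (4.400 − 2.8/1) / 4 = 0.40 in/h.

φ ≈ 0.40 in/h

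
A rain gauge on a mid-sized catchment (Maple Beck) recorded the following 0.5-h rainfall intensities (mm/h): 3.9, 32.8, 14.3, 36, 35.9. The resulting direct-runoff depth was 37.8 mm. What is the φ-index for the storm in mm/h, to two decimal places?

φ ≈ 10.85 mm/h

Only the 4 blocks with intensity above φ contribute runoff: 32.8, 14.3, 36, 35.9 mm/h.
Σ(I−φ)·Δt = d  ⇒  (32.8+14.3+36+35.9 − 4φ)·0.5 = 37.8
φ = (119.0 − 37.8/0.5) / 4 = 10.85 mm/h.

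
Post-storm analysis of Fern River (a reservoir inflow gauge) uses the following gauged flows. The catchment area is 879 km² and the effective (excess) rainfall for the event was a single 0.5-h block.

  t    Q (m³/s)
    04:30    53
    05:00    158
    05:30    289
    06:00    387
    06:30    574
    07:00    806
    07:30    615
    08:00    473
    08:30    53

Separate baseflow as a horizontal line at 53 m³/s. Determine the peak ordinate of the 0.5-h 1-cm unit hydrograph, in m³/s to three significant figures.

U_p ≈ 1250 m³/s

Direct runoff: 0.0, 105.0, 236.0, 334.0, 521.0, 753.0, 562.0, 420.0, 0.0 m³/s; ΣQ_DR = 2931 m³/s, peak = 753.0 m³/s.
Runoff depth d = ΣQ_DR·Δt / A = 2931 × 1800 / (879 km²) = 6.002 mm.
The 1-cm UH is the DRH scaled by (10 mm)/d, so U_p = 753.0 × 10/6.002 = 1250 m³/s.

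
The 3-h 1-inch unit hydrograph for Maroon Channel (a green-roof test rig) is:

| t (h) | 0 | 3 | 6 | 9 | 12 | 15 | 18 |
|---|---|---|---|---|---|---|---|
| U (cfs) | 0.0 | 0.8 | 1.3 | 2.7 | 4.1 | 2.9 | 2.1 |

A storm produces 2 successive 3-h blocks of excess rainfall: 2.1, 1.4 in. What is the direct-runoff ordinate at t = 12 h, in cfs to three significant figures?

By discrete convolution, Q_j = Σ (P_i / 1 in) · U_{j−i}.
At t = 12 h (j=4): Q = (2.1/1)·4.1 + (1.4/1)·2.7 = 12.4 cfs.

Q ≈ 12.4 cfs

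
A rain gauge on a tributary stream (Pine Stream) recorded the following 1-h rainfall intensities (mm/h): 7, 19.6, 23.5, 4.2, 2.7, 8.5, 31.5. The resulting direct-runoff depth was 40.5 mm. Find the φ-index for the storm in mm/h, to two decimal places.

Only the 3 blocks with intensity above φ contribute runoff: 19.6, 23.5, 31.5 mm/h.
Σ(I−φ)·Δt = d  ⇒  (19.6+23.5+31.5 − 3φ)·1 = 40.5
φ = (74.60 − 40.5/1) / 3 = 11.37 mm/h.

φ ≈ 11.37 mm/h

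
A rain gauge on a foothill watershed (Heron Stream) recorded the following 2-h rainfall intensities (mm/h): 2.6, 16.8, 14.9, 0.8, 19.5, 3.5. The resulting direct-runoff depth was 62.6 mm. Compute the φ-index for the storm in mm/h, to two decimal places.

Only the 3 blocks with intensity above φ contribute runoff: 16.8, 14.9, 19.5 mm/h.
Σ(I−φ)·Δt = d  ⇒  (16.8+14.9+19.5 − 3φ)·2 = 62.6
φ = (51.20 − 62.6/2) / 3 = 6.63 mm/h.

φ ≈ 6.63 mm/h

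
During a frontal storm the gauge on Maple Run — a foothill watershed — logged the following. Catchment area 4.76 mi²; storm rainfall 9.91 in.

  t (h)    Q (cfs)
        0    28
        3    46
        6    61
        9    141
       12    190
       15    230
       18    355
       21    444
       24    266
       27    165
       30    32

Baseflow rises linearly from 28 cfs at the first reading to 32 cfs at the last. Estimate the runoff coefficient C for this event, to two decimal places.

ΣQ_DR = 1628 cfs; V = ΣQ_DR·Δt = 1.758 × 10^7 ft³.
Runoff depth d = V / A = 1.590 in.
C = d / P = 1.590 / 9.91 = 0.16.

C ≈ 0.16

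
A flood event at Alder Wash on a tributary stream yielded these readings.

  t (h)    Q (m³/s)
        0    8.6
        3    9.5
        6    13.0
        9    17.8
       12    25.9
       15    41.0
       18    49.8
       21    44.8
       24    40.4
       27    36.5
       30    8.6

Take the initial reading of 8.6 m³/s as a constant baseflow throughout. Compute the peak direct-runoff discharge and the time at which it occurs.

Subtracting baseflow gives direct-runoff ordinates: 0.0, 0.9, 4.4, 9.2, 17.3, 32.4, 41.2, 36.2, 31.8, 27.9, 0.0 m³/s.
The maximum is 41.2 m³/s, occurring at the reading for t = 18 h.

Q_p = 41.2 m³/s at t = 18 h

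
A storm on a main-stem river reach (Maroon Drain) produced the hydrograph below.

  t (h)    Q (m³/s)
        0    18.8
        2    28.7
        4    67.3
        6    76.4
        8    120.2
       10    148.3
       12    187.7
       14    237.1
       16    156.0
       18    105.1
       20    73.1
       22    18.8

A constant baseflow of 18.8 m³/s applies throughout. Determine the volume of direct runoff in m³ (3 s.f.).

Direct-runoff ordinates (Q − Q_b): 0.0, 9.9, 48.5, 57.6, 101.4, 129.5, 168.9, 218.3, 137.2, 86.3, 54.3, 0.0 m³/s.
ΣQ_DR = 1012 m³/s.
With Δt = 2 h = 7200 s, V = ΣQ_DR · Δt = 1012 × 7200 = 7.29 × 10^6 m³.

V ≈ 7.29 × 10^6 m³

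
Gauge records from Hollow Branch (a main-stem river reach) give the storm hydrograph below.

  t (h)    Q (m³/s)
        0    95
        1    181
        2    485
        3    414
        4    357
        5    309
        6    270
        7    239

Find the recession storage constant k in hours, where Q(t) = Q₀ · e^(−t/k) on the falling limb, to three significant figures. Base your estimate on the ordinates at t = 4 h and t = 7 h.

k ≈ 7.48 h

On the falling limb, Q drops from 357 to 239 m³/s between t = 4 h and t = 7 h (Δt = 3 h).
k = −Δt / ln(Q₂/Q₁) = −3 / ln(239/357) = 7.48 h.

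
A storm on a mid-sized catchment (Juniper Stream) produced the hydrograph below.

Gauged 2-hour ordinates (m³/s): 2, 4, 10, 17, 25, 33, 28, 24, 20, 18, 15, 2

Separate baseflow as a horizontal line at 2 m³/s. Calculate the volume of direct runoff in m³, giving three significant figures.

V ≈ 1.25 × 10^6 m³

Direct-runoff ordinates (Q − Q_b): 0.0, 2.0, 8.0, 15.0, 23.0, 31.0, 26.0, 22.0, 18.0, 16.0, 13.0, 0.0 m³/s.
ΣQ_DR = 174.0 m³/s.
With Δt = 2 h = 7200 s, V = ΣQ_DR · Δt = 174.0 × 7200 = 1.25 × 10^6 m³.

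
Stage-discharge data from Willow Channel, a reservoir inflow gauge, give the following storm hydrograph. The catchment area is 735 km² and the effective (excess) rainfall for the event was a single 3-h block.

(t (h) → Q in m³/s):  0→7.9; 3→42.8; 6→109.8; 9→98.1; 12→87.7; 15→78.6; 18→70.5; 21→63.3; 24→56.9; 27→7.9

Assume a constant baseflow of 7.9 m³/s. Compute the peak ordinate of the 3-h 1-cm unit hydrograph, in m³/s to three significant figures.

Direct runoff: 0.0, 34.9, 101.9, 90.2, 79.8, 70.7, 62.6, 55.4, 49.0, 0.0 m³/s; ΣQ_DR = 544.5 m³/s, peak = 101.9 m³/s.
Runoff depth d = ΣQ_DR·Δt / A = 544.5 × 10800 / (735 km²) = 8.001 mm.
The 1-cm UH is the DRH scaled by (10 mm)/d, so U_p = 101.9 × 10/8.001 = 127 m³/s.

U_p ≈ 127 m³/s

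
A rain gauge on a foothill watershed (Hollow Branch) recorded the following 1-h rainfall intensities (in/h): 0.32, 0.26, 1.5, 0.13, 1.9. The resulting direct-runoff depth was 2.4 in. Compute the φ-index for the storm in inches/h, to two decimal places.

φ ≈ 0.50 in/h

Only the 2 blocks with intensity above φ contribute runoff: 1.5, 1.9 in/h.
Σ(I−φ)·Δt = d  ⇒  (1.5+1.9 − 2φ)·1 = 2.4
φ = (3.400 − 2.4/1) / 2 = 0.50 in/h.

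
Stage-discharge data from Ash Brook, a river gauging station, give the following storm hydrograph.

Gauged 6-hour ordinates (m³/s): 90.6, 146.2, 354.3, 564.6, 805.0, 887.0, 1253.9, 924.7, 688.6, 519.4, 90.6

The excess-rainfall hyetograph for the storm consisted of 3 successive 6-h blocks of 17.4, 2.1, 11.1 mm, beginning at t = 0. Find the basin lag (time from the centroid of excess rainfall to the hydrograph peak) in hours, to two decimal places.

t_L ≈ 28.24 h

Centroid of excess rainfall: t_c = Σ P_i·t̄_i / ΣP_i = 7.7647 h (block centres at 3, 9, 15 h).
Hydrograph peak occurs at t = 36 h, so basin lag t_L = 36 − 7.7647 = 28.24 h.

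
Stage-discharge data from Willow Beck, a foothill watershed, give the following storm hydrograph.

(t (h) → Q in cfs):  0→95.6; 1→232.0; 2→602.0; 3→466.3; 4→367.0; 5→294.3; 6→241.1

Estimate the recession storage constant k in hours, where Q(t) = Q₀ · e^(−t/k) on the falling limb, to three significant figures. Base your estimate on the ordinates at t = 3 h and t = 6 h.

On the falling limb, Q drops from 466.3 to 241.1 cfs between t = 3 h and t = 6 h (Δt = 3 h).
k = −Δt / ln(Q₂/Q₁) = −3 / ln(241.1/466.3) = 4.55 h.

k ≈ 4.55 h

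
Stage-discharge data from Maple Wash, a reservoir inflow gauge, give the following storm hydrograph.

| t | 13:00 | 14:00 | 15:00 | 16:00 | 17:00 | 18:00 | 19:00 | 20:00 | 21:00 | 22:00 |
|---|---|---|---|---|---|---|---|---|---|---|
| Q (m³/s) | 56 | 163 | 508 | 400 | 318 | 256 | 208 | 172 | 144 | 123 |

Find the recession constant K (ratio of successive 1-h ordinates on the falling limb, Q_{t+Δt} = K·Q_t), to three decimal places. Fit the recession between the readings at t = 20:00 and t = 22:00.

K ≈ 0.846

Using the recession-limb readings at t = 20:00 and t = 22:00: Q falls from 172 to 123 m³/s over 2 intervals.
K = (Q₂/Q₁)^(1/2) = (123/172)^(1/2) = 0.846.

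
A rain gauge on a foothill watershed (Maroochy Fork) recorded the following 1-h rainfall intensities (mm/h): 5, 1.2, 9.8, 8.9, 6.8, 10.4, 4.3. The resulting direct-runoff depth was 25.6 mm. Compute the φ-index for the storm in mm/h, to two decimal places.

Only the 6 blocks with intensity above φ contribute runoff: 5, 9.8, 8.9, 6.8, 10.4, 4.3 mm/h.
Σ(I−φ)·Δt = d  ⇒  (5+9.8+8.9+6.8+10.4+4.3 − 6φ)·1 = 25.6
φ = (45.20 − 25.6/1) / 6 = 3.27 mm/h.

φ ≈ 3.27 mm/h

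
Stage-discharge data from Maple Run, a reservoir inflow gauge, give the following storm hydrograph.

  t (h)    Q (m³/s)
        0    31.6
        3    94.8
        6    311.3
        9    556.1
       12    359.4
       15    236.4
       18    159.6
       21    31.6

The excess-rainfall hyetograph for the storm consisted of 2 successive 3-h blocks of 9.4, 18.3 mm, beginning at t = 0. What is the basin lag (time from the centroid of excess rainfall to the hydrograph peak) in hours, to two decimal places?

t_L ≈ 5.52 h

Centroid of excess rainfall: t_c = Σ P_i·t̄_i / ΣP_i = 3.4819 h (block centres at 1.5, 4.5 h).
Hydrograph peak occurs at t = 9 h, so basin lag t_L = 9 − 3.4819 = 5.52 h.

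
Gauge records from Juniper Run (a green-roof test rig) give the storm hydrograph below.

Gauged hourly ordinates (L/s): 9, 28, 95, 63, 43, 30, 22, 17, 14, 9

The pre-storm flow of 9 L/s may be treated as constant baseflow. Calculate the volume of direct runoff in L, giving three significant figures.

Direct-runoff ordinates (Q − Q_b): 0.0, 19.0, 86.0, 54.0, 34.0, 21.0, 13.0, 8.0, 5.0, 0.0 L/s.
ΣQ_DR = 240.0 L/s.
With Δt = 1 h = 3600 s, V = ΣQ_DR · Δt = 240.0 × 3600 = 8.64 × 10^5 L.

V ≈ 8.64 × 10^5 L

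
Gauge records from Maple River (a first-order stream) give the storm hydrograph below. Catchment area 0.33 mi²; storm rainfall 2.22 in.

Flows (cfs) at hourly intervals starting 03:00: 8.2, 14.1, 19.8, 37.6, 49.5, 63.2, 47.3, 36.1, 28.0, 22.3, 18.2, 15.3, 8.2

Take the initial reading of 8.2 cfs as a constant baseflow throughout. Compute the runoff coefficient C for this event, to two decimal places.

ΣQ_DR = 261.2 cfs; V = ΣQ_DR·Δt = 9.403 × 10^5 ft³.
Runoff depth d = V / A = 1.227 in.
C = d / P = 1.227 / 2.22 = 0.55.

C ≈ 0.55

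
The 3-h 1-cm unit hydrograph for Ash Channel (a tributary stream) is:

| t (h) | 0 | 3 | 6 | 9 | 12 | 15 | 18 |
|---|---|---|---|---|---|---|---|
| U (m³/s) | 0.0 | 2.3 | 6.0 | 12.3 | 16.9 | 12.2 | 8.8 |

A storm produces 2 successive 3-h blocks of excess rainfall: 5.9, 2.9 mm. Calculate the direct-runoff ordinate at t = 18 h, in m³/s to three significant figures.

Q ≈ 8.73 m³/s

By discrete convolution, Q_j = Σ (P_i / 10 mm) · U_{j−i}.
At t = 18 h (j=6): Q = (5.9/10)·8.8 + (2.9/10)·12.2 = 8.73 m³/s.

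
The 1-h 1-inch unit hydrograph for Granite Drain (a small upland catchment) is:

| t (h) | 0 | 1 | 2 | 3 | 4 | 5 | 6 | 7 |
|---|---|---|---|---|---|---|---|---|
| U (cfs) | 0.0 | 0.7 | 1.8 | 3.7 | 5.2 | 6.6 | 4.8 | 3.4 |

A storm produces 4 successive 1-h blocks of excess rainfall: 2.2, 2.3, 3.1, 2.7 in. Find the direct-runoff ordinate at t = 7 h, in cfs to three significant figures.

By discrete convolution, Q_j = Σ (P_i / 1 in) · U_{j−i}.
At t = 7 h (j=7): Q = (2.2/1)·3.4 + (2.3/1)·4.8 + (3.1/1)·6.6 + (2.7/1)·5.2 = 53.0 cfs.

Q ≈ 53.0 cfs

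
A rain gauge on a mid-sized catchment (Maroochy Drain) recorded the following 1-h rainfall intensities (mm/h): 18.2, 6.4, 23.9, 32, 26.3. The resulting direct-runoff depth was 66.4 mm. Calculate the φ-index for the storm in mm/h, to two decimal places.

Only the 4 blocks with intensity above φ contribute runoff: 18.2, 23.9, 32, 26.3 mm/h.
Σ(I−φ)·Δt = d  ⇒  (18.2+23.9+32+26.3 − 4φ)·1 = 66.4
φ = (100.4 − 66.4/1) / 4 = 8.50 mm/h.

φ ≈ 8.50 mm/h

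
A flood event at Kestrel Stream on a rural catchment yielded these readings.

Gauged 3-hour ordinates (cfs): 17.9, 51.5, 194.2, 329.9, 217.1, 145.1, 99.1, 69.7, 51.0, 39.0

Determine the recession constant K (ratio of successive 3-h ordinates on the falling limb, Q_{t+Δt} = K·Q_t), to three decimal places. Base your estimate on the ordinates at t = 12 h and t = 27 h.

Using the recession-limb readings at t = 12 h and t = 27 h: Q falls from 217.1 to 39.0 cfs over 5 intervals.
K = (Q₂/Q₁)^(1/5) = (39.0/217.1)^(1/5) = 0.709.

K ≈ 0.709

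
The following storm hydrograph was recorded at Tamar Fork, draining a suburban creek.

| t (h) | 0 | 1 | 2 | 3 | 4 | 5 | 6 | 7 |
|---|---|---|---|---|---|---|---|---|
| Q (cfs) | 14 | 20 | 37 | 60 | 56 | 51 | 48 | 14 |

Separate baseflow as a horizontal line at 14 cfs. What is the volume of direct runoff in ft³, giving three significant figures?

Direct-runoff ordinates (Q − Q_b): 0.0, 6.0, 23.0, 46.0, 42.0, 37.0, 34.0, 0.0 cfs.
ΣQ_DR = 188.0 cfs.
With Δt = 1 h = 3600 s, V = ΣQ_DR · Δt = 188.0 × 3600 = 6.77 × 10^5 ft³.

V ≈ 6.77 × 10^5 ft³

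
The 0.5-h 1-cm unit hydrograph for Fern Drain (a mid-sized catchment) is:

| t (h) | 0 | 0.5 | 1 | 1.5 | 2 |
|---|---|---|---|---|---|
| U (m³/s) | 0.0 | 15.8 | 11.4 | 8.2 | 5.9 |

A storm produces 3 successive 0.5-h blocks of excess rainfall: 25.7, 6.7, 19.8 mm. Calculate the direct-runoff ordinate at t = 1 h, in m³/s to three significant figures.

By discrete convolution, Q_j = Σ (P_i / 10 mm) · U_{j−i}.
At t = 1 h (j=2): Q = (25.7/10)·11.4 + (6.7/10)·15.8 + (19.8/10)·0.0 = 39.9 m³/s.

Q ≈ 39.9 m³/s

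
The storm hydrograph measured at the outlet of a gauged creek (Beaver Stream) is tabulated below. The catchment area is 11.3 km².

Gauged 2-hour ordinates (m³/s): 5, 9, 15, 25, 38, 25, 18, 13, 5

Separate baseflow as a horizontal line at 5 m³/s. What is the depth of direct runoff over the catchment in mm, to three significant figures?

Direct runoff: 0.0, 4.0, 10.0, 20.0, 33.0, 20.0, 13.0, 8.0, 0.0 m³/s; ΣQ_DR = 108.0 m³/s.
V = ΣQ_DR · Δt = 108.0 × 7200 s = 7.776 × 10^5 m³.
Over A = 11.3 km², depth = V / A = 68.8 mm.

d ≈ 68.8 mm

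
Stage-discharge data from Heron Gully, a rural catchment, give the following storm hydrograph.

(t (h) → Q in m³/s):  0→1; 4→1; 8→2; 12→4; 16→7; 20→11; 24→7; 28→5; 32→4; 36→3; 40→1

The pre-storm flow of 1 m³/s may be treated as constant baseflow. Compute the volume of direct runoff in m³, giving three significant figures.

V ≈ 5.04 × 10^5 m³

Direct-runoff ordinates (Q − Q_b): 0.0, 0.0, 1.0, 3.0, 6.0, 10.0, 6.0, 4.0, 3.0, 2.0, 0.0 m³/s.
ΣQ_DR = 35.00 m³/s.
With Δt = 4 h = 14400 s, V = ΣQ_DR · Δt = 35.00 × 14400 = 5.04 × 10^5 m³.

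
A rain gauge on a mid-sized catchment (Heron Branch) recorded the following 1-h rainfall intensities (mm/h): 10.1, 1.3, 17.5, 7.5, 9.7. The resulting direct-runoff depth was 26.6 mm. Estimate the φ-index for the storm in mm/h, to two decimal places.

Only the 4 blocks with intensity above φ contribute runoff: 10.1, 17.5, 7.5, 9.7 mm/h.
Σ(I−φ)·Δt = d  ⇒  (10.1+17.5+7.5+9.7 − 4φ)·1 = 26.6
φ = (44.80 − 26.6/1) / 4 = 4.55 mm/h.

φ ≈ 4.55 mm/h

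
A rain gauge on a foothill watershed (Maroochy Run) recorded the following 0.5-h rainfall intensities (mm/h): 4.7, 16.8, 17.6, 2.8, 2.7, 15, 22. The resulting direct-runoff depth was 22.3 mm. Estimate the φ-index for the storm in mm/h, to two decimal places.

φ ≈ 6.70 mm/h

Only the 4 blocks with intensity above φ contribute runoff: 16.8, 17.6, 15, 22 mm/h.
Σ(I−φ)·Δt = d  ⇒  (16.8+17.6+15+22 − 4φ)·0.5 = 22.3
φ = (71.40 − 22.3/0.5) / 4 = 6.70 mm/h.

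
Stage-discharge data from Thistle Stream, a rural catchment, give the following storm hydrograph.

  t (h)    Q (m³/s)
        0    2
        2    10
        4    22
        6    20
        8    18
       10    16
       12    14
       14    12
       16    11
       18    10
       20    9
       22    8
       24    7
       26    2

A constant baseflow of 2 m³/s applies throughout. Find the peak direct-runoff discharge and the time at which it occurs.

Subtracting baseflow gives direct-runoff ordinates: 0.0, 8.0, 20.0, 18.0, 16.0, 14.0, 12.0, 10.0, 9.0, 8.0, 7.0, 6.0, 5.0, 0.0 m³/s.
The maximum is 20.0 m³/s, occurring at the reading for t = 4 h.

Q_p = 20.0 m³/s at t = 4 h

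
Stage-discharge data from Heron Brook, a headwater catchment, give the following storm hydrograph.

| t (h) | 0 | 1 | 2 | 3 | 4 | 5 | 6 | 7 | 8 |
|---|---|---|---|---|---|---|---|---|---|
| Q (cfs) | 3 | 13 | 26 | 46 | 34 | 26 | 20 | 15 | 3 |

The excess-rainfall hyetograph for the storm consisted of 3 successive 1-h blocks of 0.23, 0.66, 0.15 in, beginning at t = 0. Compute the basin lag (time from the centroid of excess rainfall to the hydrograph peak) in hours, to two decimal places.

t_L ≈ 1.58 h

Centroid of excess rainfall: t_c = Σ P_i·t̄_i / ΣP_i = 1.4231 h (block centres at 0.5, 1.5, 2.5 h).
Hydrograph peak occurs at t = 3 h, so basin lag t_L = 3 − 1.4231 = 1.58 h.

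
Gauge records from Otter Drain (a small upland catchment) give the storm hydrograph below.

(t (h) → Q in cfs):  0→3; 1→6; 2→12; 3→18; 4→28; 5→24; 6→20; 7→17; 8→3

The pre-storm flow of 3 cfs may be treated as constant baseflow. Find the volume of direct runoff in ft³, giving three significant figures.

Direct-runoff ordinates (Q − Q_b): 0.0, 3.0, 9.0, 15.0, 25.0, 21.0, 17.0, 14.0, 0.0 cfs.
ΣQ_DR = 104.0 cfs.
With Δt = 1 h = 3600 s, V = ΣQ_DR · Δt = 104.0 × 3600 = 3.74 × 10^5 ft³.

V ≈ 3.74 × 10^5 ft³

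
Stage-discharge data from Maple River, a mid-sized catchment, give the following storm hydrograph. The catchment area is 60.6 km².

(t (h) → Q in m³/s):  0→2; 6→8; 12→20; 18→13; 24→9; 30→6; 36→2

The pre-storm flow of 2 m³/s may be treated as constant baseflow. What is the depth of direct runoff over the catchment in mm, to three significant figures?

d ≈ 16.4 mm

Direct runoff: 0.0, 6.0, 18.0, 11.0, 7.0, 4.0, 0.0 m³/s; ΣQ_DR = 46.00 m³/s.
V = ΣQ_DR · Δt = 46.00 × 21600 s = 9.936 × 10^5 m³.
Over A = 60.6 km², depth = V / A = 16.4 mm.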